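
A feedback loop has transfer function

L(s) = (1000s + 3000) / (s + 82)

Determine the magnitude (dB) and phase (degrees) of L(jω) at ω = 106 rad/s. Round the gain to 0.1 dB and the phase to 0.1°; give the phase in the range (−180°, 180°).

Substitute s = j106:
Numerator: 1000(j106) + 3000 = 3000 + j106000
Denominator: (j106) + 82 = 82 + j106
|N| = √(3000² + 106000²) ≈ 1.0604e+05, ∠N ≈ 88.38°
|D| = √(82² + 106²) ≈ 134.01, ∠D ≈ 52.28°
|L| = 1.0604e+05 / 134.01 ≈ 791.28
Gain = 20 log₁₀(791.28) ≈ 57.97 dB
∠L = 88.38° − 52.28° = 36.10°

58.0 dB, 36.1°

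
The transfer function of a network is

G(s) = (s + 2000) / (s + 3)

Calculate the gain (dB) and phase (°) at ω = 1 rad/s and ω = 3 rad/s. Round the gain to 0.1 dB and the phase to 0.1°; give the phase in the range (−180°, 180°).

ω = 1: 56.0 dB, -18.4°; ω = 3: 53.5 dB, -44.9°

At s = jω = j1:
zero (s+2000): 2000 + j1 → |·| = √(2000²+1²) = √4000001 ≈ 2000, ∠ = arctan(1/2000) ≈ 0.03°
pole (s+3): 3 + j1 → |·| = √(3²+1²) = √10 ≈ 3.1623, ∠ = arctan(1/3) ≈ 18.43°
|G| = 1 · 2000 / 3.1623 ≈ 632.45
Gain = 20 log₁₀(632.45) ≈ 56.02 dB
∠G = 0.03° − 18.43° = -18.40°

At s = jω = j3:
zero (s+2000): 2000 + j3 → |·| = √(2000²+3²) = √4000009 ≈ 2000, ∠ = arctan(3/2000) ≈ 0.09°
pole (s+3): 3 + j3 → |·| = √(3²+3²) = √18 ≈ 4.2426, ∠ = arctan(3/3) ≈ 45.00°
|G| = 1 · 2000 / 4.2426 ≈ 471.41
Gain = 20 log₁₀(471.41) ≈ 53.47 dB
∠G = 0.09° − 45.00° = -44.91°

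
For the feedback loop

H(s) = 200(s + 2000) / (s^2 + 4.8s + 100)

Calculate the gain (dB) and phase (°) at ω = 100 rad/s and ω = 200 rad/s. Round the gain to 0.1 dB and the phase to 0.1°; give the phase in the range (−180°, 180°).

At s = jω = j100:
zero (s+2000): 2000 + j100 → |·| = √(2000²+100²) = √4010000 ≈ 2002.5, ∠ = arctan(100/2000) ≈ 2.86°
quadratic: (j100)² + 4.8·j100 + 100 = -9900 + j480 → |·| ≈ 9911.6, ∠ ≈ 177.22°
|H| = 200 · 2002.5 / 9911.6 ≈ 40.407
Gain = 20 log₁₀(40.407) ≈ 32.13 dB
∠H = 2.86° − 177.22° = -174.36°

At s = jω = j200:
zero (s+2000): 2000 + j200 → |·| = √(2000²+200²) = √4040000 ≈ 2010, ∠ = arctan(200/2000) ≈ 5.71°
quadratic: (j200)² + 4.8·j200 + 100 = -39900 + j960 → |·| ≈ 39912, ∠ ≈ 178.62°
|H| = 200 · 2010 / 39912 ≈ 10.072
Gain = 20 log₁₀(10.072) ≈ 20.06 dB
∠H = 5.71° − 178.62° = -172.91°

ω = 100: 32.1 dB, -174.4°; ω = 200: 20.1 dB, -172.9°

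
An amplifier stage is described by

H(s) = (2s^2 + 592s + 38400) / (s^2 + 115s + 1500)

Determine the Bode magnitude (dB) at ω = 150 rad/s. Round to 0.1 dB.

10.3 dB

Substitute s = j150:
Numerator: 2(j150)^2 + 592(j150) + 38400 = -6600 + j88800
Denominator: (j150)^2 + 115(j150) + 1500 = -21000 + j17250
|N| = √(6600² + 88800²) ≈ 89045, ∠N ≈ 94.25°
|D| = √(21000² + 17250²) ≈ 27177, ∠D ≈ 140.60°
|H| = 89045 / 27177 ≈ 3.2765
Gain = 20 log₁₀(3.2765) ≈ 10.31 dB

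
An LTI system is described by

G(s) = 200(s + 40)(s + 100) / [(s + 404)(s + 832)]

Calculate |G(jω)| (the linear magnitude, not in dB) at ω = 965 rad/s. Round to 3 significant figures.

141

At s = jω = j965:
zero (s+40): 40 + j965 → |·| = √(40²+965²) = √932825 ≈ 965.83, ∠ = arctan(965/40) ≈ 87.63°
zero (s+100): 100 + j965 → |·| = √(100²+965²) = √941225 ≈ 970.17, ∠ = arctan(965/100) ≈ 84.08°
pole (s+404): 404 + j965 → |·| = √(404²+965²) = √1094441 ≈ 1046.2, ∠ = arctan(965/404) ≈ 67.28°
pole (s+832): 832 + j965 → |·| = √(832²+965²) = √1623449 ≈ 1274.1, ∠ = arctan(965/832) ≈ 49.23°
|G| = 200 · 9.3702e+05 / 1.333e+06 ≈ 140.59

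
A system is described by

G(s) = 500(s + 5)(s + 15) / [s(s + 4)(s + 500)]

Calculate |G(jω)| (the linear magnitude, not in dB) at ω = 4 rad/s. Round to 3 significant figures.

4.39

At s = jω = j4:
zero (s+5): 5 + j4 → |·| = √(5²+4²) = √41 ≈ 6.4031, ∠ = arctan(4/5) ≈ 38.66°
zero (s+15): 15 + j4 → |·| = √(15²+4²) = √241 ≈ 15.524, ∠ = arctan(4/15) ≈ 14.93°
pole (s+4): 4 + j4 → |·| = √(4²+4²) = √32 ≈ 5.6569, ∠ = arctan(4/4) ≈ 45.00°
pole (s+500): 500 + j4 → |·| = √(500²+4²) = √250016 ≈ 500.02, ∠ = arctan(4/500) ≈ 0.46°
pole at origin: |s| = 4, ∠ = 90.00° (in denominator)
|G| = 500 · 99.402 / 11314 ≈ 4.3929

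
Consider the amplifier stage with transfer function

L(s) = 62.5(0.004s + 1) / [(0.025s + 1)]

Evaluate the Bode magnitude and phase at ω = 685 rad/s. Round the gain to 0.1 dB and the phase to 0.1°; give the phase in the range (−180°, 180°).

At ω = 685 rad/s:
zero (1 + j685·0.004) = 1 + j2.74 → |·| ≈ 2.9168, ∠ ≈ 69.95°
pole (1 + j685·0.025) = 1 + j17.125 → |·| ≈ 17.154, ∠ ≈ 86.66°
|L| = 62.5 · 2.9168 / (17.154) ≈ 10.627
Gain = 20 log₁₀(10.627) ≈ 20.53 dB
∠L = (69.95°) − (86.66°) = -16.71°

20.5 dB, -16.7°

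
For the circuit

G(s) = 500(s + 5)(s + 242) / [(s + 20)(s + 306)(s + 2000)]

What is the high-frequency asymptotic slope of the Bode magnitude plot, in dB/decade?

Each pole contributes −20 dB/decade at high frequency; each zero contributes +20 dB/decade.
Net: 2 zero(s) − 3 pole(s) → -20 dB/decade.

-20 dB/decade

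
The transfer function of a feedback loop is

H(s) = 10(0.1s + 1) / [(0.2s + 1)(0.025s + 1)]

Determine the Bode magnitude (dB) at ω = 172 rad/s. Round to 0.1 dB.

1.1 dB

At ω = 172 rad/s:
zero (1 + j172·0.1) = 1 + j17.2 → |·| ≈ 17.229, ∠ ≈ 86.67°
pole (1 + j172·0.2) = 1 + j34.4 → |·| ≈ 34.415, ∠ ≈ 88.33°
pole (1 + j172·0.025) = 1 + j4.3 → |·| ≈ 4.4147, ∠ ≈ 76.91°
|H| = 10 · 17.229 / (34.415 · 4.4147) ≈ 1.134
Gain = 20 log₁₀(1.134) ≈ 1.09 dB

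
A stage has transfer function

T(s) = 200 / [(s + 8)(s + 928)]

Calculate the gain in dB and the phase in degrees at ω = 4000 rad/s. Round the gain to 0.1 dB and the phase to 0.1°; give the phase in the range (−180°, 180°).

-98.3 dB, -166.8°

At s = jω = j4000:
pole (s+8): 8 + j4000 → |·| = √(8²+4000²) = √16000064 ≈ 4000, ∠ = arctan(4000/8) ≈ 89.89°
pole (s+928): 928 + j4000 → |·| = √(928²+4000²) = √16861184 ≈ 4106.2, ∠ = arctan(4000/928) ≈ 76.94°
|T| = 200 / 1.6425e+07 ≈ 1.2177e-05
Gain = 20 log₁₀(1.2177e-05) ≈ -98.29 dB
∠T = 0.00° − 166.83° = -166.83°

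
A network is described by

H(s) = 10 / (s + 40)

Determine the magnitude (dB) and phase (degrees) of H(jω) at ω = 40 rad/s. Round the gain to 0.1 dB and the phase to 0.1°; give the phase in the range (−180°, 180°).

-15.1 dB, -45.0°

Substitute s = j40:
Numerator: 10 = 10 + j0
Denominator: (j40) + 40 = 40 + j40
|N| = √(10² + 0²) ≈ 10, ∠N ≈ 0.00°
|D| = √(40² + 40²) ≈ 56.569, ∠D ≈ 45.00°
|H| = 10 / 56.569 ≈ 0.17678
Gain = 20 log₁₀(0.17678) ≈ -15.05 dB
∠H = 0.00° − 45.00° = -45.00°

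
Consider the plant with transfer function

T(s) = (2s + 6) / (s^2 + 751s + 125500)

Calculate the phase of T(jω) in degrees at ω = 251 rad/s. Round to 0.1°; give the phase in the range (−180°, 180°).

Substitute s = j251:
Numerator: 2(j251) + 6 = 6 + j502
Denominator: (j251)^2 + 751(j251) + 125500 = 62499 + j188501
|N| = √(6² + 502²) ≈ 502.04, ∠N ≈ 89.32°
|D| = √(62499² + 188501²) ≈ 1.9859e+05, ∠D ≈ 71.66°
∠T = 89.32° − 71.66° = 17.66°

17.7°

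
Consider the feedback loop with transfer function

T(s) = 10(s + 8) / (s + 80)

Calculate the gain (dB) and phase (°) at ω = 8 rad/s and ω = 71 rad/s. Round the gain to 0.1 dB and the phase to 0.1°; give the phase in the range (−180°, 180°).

ω = 8: 3.0 dB, 39.3°; ω = 71: 16.5 dB, 42.0°

At s = jω = j8:
zero (s+8): 8 + j8 → |·| = √(8²+8²) = √128 ≈ 11.314, ∠ = arctan(8/8) ≈ 45.00°
pole (s+80): 80 + j8 → |·| = √(80²+8²) = √6464 ≈ 80.399, ∠ = arctan(8/80) ≈ 5.71°
|T| = 10 · 11.314 / 80.399 ≈ 1.4072
Gain = 20 log₁₀(1.4072) ≈ 2.97 dB
∠T = 45.00° − 5.71° = 39.29°

At s = jω = j71:
zero (s+8): 8 + j71 → |·| = √(8²+71²) = √5105 ≈ 71.449, ∠ = arctan(71/8) ≈ 83.57°
pole (s+80): 80 + j71 → |·| = √(80²+71²) = √11441 ≈ 106.96, ∠ = arctan(71/80) ≈ 41.59°
|T| = 10 · 71.449 / 106.96 ≈ 6.68
Gain = 20 log₁₀(6.68) ≈ 16.50 dB
∠T = 83.57° − 41.59° = 41.98°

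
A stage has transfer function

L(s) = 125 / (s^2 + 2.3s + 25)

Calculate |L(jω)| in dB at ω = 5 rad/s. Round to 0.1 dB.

20.7 dB

At s = jω = j5:
quadratic: (j5)² + 2.3·j5 + 25 = 0 + j11.5 → |·| ≈ 11.5, ∠ ≈ 90.00°
|L| = 125 / 11.5 ≈ 10.87
Gain = 20 log₁₀(10.87) ≈ 20.72 dB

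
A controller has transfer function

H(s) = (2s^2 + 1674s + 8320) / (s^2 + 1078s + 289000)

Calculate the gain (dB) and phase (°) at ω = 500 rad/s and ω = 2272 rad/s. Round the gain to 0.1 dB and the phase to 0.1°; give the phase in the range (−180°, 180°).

ω = 500: 5.1 dB, 34.6°; ω = 2272: 6.1 dB, 6.4°

Substitute s = j500:
Numerator: 2(j500)^2 + 1674(j500) + 8320 = -491680 + j837000
Denominator: (j500)^2 + 1078(j500) + 289000 = 39000 + j539000
|N| = √(491680² + 837000²) ≈ 9.7073e+05, ∠N ≈ 120.43°
|D| = √(39000² + 539000²) ≈ 5.4041e+05, ∠D ≈ 85.86°
|H| = 9.7073e+05 / 5.4041e+05 ≈ 1.7963
Gain = 20 log₁₀(1.7963) ≈ 5.09 dB
∠H = 120.43° − 85.86° = 34.57°

Substitute s = j2272:
Numerator: 2(j2272)^2 + 1674(j2272) + 8320 = -10315648 + j3803328
Denominator: (j2272)^2 + 1078(j2272) + 289000 = -4872984 + j2449216
|N| = √(10315648² + 3803328²) ≈ 1.0994e+07, ∠N ≈ 159.76°
|D| = √(4872984² + 2449216²) ≈ 5.4539e+06, ∠D ≈ 153.32°
|H| = 1.0994e+07 / 5.4539e+06 ≈ 2.0158
Gain = 20 log₁₀(2.0158) ≈ 6.09 dB
∠H = 159.76° − 153.32° = 6.44°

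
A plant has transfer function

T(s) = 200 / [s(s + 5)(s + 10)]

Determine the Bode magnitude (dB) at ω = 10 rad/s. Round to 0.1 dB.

-18.0 dB

At s = jω = j10:
pole (s+5): 5 + j10 → |·| = √(5²+10²) = √125 ≈ 11.18, ∠ = arctan(10/5) ≈ 63.43°
pole (s+10): 10 + j10 → |·| = √(10²+10²) = √200 ≈ 14.142, ∠ = arctan(10/10) ≈ 45.00°
pole at origin: |s| = 10, ∠ = 90.00° (in denominator)
|T| = 200 / 1581.1 ≈ 0.12649
Gain = 20 log₁₀(0.12649) ≈ -17.96 dB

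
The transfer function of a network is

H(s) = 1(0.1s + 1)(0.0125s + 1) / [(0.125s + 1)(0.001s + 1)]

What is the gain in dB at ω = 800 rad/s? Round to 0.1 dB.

At ω = 800 rad/s:
zero (1 + j800·0.1) = 1 + j80 → |·| ≈ 80.006, ∠ ≈ 89.28°
zero (1 + j800·0.0125) = 1 + j10 → |·| ≈ 10.05, ∠ ≈ 84.29°
pole (1 + j800·0.125) = 1 + j100 → |·| ≈ 100, ∠ ≈ 89.43°
pole (1 + j800·0.001) = 1 + j0.8 → |·| ≈ 1.2806, ∠ ≈ 38.66°
|H| = 1 · 80.006 · 10.05 / (100 · 1.2806) ≈ 6.2788
Gain = 20 log₁₀(6.2788) ≈ 15.96 dB

16.0 dB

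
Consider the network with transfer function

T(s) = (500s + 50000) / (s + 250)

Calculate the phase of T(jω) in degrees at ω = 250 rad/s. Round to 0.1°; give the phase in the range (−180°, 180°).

23.2°

Substitute s = j250:
Numerator: 500(j250) + 50000 = 50000 + j125000
Denominator: (j250) + 250 = 250 + j250
|N| = √(50000² + 125000²) ≈ 1.3463e+05, ∠N ≈ 68.20°
|D| = √(250² + 250²) ≈ 353.55, ∠D ≈ 45.00°
∠T = 68.20° − 45.00° = 23.20°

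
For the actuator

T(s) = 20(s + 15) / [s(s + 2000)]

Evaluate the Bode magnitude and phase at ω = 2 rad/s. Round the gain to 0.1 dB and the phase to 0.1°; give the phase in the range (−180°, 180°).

-22.4 dB, -82.5°

At s = jω = j2:
zero (s+15): 15 + j2 → |·| = √(15²+2²) = √229 ≈ 15.133, ∠ = arctan(2/15) ≈ 7.59°
pole (s+2000): 2000 + j2 → |·| = √(2000²+2²) = √4000004 ≈ 2000, ∠ = arctan(2/2000) ≈ 0.06°
pole at origin: |s| = 2, ∠ = 90.00° (in denominator)
|T| = 20 · 15.133 / 4000 ≈ 0.075665
Gain = 20 log₁₀(0.075665) ≈ -22.42 dB
∠T = 7.59° − 90.06° = -82.47°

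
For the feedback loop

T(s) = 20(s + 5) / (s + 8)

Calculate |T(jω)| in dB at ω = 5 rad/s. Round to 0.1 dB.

23.5 dB

At s = jω = j5:
zero (s+5): 5 + j5 → |·| = √(5²+5²) = √50 ≈ 7.0711, ∠ = arctan(5/5) ≈ 45.00°
pole (s+8): 8 + j5 → |·| = √(8²+5²) = √89 ≈ 9.434, ∠ = arctan(5/8) ≈ 32.01°
|T| = 20 · 7.0711 / 9.434 ≈ 14.991
Gain = 20 log₁₀(14.991) ≈ 23.52 dB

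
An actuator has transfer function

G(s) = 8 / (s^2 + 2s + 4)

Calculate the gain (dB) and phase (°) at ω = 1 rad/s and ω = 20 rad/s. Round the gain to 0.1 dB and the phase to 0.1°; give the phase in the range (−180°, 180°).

ω = 1: 6.9 dB, -33.7°; ω = 20: -33.9 dB, -174.2°

At s = jω = j1:
quadratic: (j1)² + 2·j1 + 4 = 3 + j2 → |·| ≈ 3.6056, ∠ ≈ 33.69°
|G| = 8 / 3.6056 ≈ 2.2188
Gain = 20 log₁₀(2.2188) ≈ 6.92 dB
∠G = 0.00° − 33.69° = -33.69°

At s = jω = j20:
quadratic: (j20)² + 2·j20 + 4 = -396 + j40 → |·| ≈ 398.02, ∠ ≈ 174.23°
|G| = 8 / 398.02 ≈ 0.020099
Gain = 20 log₁₀(0.020099) ≈ -33.94 dB
∠G = 0.00° − 174.23° = -174.23°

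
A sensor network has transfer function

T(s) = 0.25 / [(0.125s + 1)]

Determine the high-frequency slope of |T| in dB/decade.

Each pole contributes −20 dB/decade at high frequency; each zero contributes +20 dB/decade.
Net: 0 zero(s) − 1 pole(s) → -20 dB/decade.

-20 dB/decade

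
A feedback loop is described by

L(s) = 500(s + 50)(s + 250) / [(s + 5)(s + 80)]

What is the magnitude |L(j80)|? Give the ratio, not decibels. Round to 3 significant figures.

1.37e+03

At s = jω = j80:
zero (s+50): 50 + j80 → |·| = √(50²+80²) = √8900 ≈ 94.34, ∠ = arctan(80/50) ≈ 57.99°
zero (s+250): 250 + j80 → |·| = √(250²+80²) = √68900 ≈ 262.49, ∠ = arctan(80/250) ≈ 17.74°
pole (s+5): 5 + j80 → |·| = √(5²+80²) = √6425 ≈ 80.156, ∠ = arctan(80/5) ≈ 86.42°
pole (s+80): 80 + j80 → |·| = √(80²+80²) = √12800 ≈ 113.14, ∠ = arctan(80/80) ≈ 45.00°
|L| = 500 · 24763 / 9068.8 ≈ 1365.3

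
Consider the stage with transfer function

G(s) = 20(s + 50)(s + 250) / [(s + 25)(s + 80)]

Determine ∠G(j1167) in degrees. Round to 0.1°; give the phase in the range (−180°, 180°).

At s = jω = j1167:
zero (s+50): 50 + j1167 → |·| = √(50²+1167²) = √1364389 ≈ 1168.1, ∠ = arctan(1167/50) ≈ 87.55°
zero (s+250): 250 + j1167 → |·| = √(250²+1167²) = √1424389 ≈ 1193.5, ∠ = arctan(1167/250) ≈ 77.91°
pole (s+25): 25 + j1167 → |·| = √(25²+1167²) = √1362514 ≈ 1167.3, ∠ = arctan(1167/25) ≈ 88.77°
pole (s+80): 80 + j1167 → |·| = √(80²+1167²) = √1368289 ≈ 1169.7, ∠ = arctan(1167/80) ≈ 86.08°
∠G = 165.46° − 174.85° = -9.39°

-9.4°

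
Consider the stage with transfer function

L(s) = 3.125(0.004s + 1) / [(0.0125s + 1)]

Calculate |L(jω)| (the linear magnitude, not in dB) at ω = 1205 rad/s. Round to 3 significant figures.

1.02

At ω = 1205 rad/s:
zero (1 + j1205·0.004) = 1 + j4.82 → |·| ≈ 4.9226, ∠ ≈ 78.28°
pole (1 + j1205·0.0125) = 1 + j15.0625 → |·| ≈ 15.096, ∠ ≈ 86.20°
|L| = 3.125 · 4.9226 / (15.096) ≈ 1.019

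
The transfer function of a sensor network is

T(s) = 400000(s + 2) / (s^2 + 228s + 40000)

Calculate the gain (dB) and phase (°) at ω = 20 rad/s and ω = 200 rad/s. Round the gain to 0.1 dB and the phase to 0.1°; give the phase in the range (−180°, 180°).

At s = jω = j20:
zero (s+2): 2 + j20 → |·| = √(2²+20²) = √404 ≈ 20.1, ∠ = arctan(20/2) ≈ 84.29°
quadratic: (j20)² + 228·j20 + 40000 = 39600 + j4560 → |·| ≈ 39862, ∠ ≈ 6.57°
|T| = 400000 · 20.1 / 39862 ≈ 201.7
Gain = 20 log₁₀(201.7) ≈ 46.09 dB
∠T = 84.29° − 6.57° = 77.72°

At s = jω = j200:
zero (s+2): 2 + j200 → |·| = √(2²+200²) = √40004 ≈ 200.01, ∠ = arctan(200/2) ≈ 89.43°
quadratic: (j200)² + 228·j200 + 40000 = 0 + j45600 → |·| ≈ 45600, ∠ ≈ 90.00°
|T| = 400000 · 200.01 / 45600 ≈ 1754.5
Gain = 20 log₁₀(1754.5) ≈ 64.88 dB
∠T = 89.43° − 90.00° = -0.57°

ω = 20: 46.1 dB, 77.7°; ω = 200: 64.9 dB, -0.6°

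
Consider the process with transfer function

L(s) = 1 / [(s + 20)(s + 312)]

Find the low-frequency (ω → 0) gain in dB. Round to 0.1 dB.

-75.9 dB

L(0) = 1 / (20·312) ≈ 0.00016026
20 log₁₀(0.00016026) ≈ -75.90 dB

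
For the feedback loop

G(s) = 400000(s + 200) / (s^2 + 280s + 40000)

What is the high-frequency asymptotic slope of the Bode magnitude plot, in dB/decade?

-20 dB/decade

Each pole contributes −20 dB/decade at high frequency; each zero contributes +20 dB/decade.
Net: 1 zero(s) − 2 pole(s) → -20 dB/decade.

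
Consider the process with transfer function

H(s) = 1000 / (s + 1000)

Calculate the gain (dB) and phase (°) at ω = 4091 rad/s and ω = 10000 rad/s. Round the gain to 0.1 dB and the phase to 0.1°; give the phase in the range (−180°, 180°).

At s = jω = j4091:
pole (s+1000): 1000 + j4091 → |·| = √(1000²+4091²) = √17736281 ≈ 4211.4, ∠ = arctan(4091/1000) ≈ 76.26°
|H| = 1000 / 4211.4 ≈ 0.23745
Gain = 20 log₁₀(0.23745) ≈ -12.49 dB
∠H = 0.00° − 76.26° = -76.26°

At s = jω = j10000:
pole (s+1000): 1000 + j10000 → |·| = √(1000²+10000²) = √101000000 ≈ 10050, ∠ = arctan(10000/1000) ≈ 84.29°
|H| = 1000 / 10050 ≈ 0.099502
Gain = 20 log₁₀(0.099502) ≈ -20.04 dB
∠H = 0.00° − 84.29° = -84.29°

ω = 4091: -12.5 dB, -76.3°; ω = 10000: -20.0 dB, -84.3°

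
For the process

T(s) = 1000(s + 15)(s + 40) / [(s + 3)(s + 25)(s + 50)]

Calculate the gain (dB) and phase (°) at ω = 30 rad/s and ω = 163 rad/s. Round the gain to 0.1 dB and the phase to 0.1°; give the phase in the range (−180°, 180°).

ω = 30: 27.8 dB, -65.1°; ω = 163: 15.6 dB, -82.2°

At s = jω = j30:
zero (s+15): 15 + j30 → |·| = √(15²+30²) = √1125 ≈ 33.541, ∠ = arctan(30/15) ≈ 63.43°
zero (s+40): 40 + j30 → |·| = √(40²+30²) = √2500 ≈ 50, ∠ = arctan(30/40) ≈ 36.87°
pole (s+3): 3 + j30 → |·| = √(3²+30²) = √909 ≈ 30.15, ∠ = arctan(30/3) ≈ 84.29°
pole (s+25): 25 + j30 → |·| = √(25²+30²) = √1525 ≈ 39.051, ∠ = arctan(30/25) ≈ 50.19°
pole (s+50): 50 + j30 → |·| = √(50²+30²) = √3400 ≈ 58.31, ∠ = arctan(30/50) ≈ 30.96°
|T| = 1000 · 1677 / 68653 ≈ 24.427
Gain = 20 log₁₀(24.427) ≈ 27.76 dB
∠T = 100.30° − 165.44° = -65.14°

At s = jω = j163:
zero (s+15): 15 + j163 → |·| = √(15²+163²) = √26794 ≈ 163.69, ∠ = arctan(163/15) ≈ 84.74°
zero (s+40): 40 + j163 → |·| = √(40²+163²) = √28169 ≈ 167.84, ∠ = arctan(163/40) ≈ 76.21°
pole (s+3): 3 + j163 → |·| = √(3²+163²) = √26578 ≈ 163.03, ∠ = arctan(163/3) ≈ 88.95°
pole (s+25): 25 + j163 → |·| = √(25²+163²) = √27194 ≈ 164.91, ∠ = arctan(163/25) ≈ 81.28°
pole (s+50): 50 + j163 → |·| = √(50²+163²) = √29069 ≈ 170.5, ∠ = arctan(163/50) ≈ 72.95°
|T| = 1000 · 27474 / 4.5839e+06 ≈ 5.9936
Gain = 20 log₁₀(5.9936) ≈ 15.55 dB
∠T = 160.95° − 243.18° = -82.23°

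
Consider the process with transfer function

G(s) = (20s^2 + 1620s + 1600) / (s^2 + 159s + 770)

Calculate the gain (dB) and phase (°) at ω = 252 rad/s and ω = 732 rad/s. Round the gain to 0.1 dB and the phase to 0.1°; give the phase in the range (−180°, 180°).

Substitute s = j252:
Numerator: 20(j252)^2 + 1620(j252) + 1600 = -1268480 + j408240
Denominator: (j252)^2 + 159(j252) + 770 = -62734 + j40068
|N| = √(1268480² + 408240²) ≈ 1.3326e+06, ∠N ≈ 162.16°
|D| = √(62734² + 40068²) ≈ 74438, ∠D ≈ 147.43°
|G| = 1.3326e+06 / 74438 ≈ 17.902
Gain = 20 log₁₀(17.902) ≈ 25.06 dB
∠G = 162.16° − 147.43° = 14.73°

Substitute s = j732:
Numerator: 20(j732)^2 + 1620(j732) + 1600 = -10714880 + j1185840
Denominator: (j732)^2 + 159(j732) + 770 = -535054 + j116388
|N| = √(10714880² + 1185840²) ≈ 1.078e+07, ∠N ≈ 173.68°
|D| = √(535054² + 116388²) ≈ 5.4757e+05, ∠D ≈ 167.73°
|G| = 1.078e+07 / 5.4757e+05 ≈ 19.687
Gain = 20 log₁₀(19.687) ≈ 25.88 dB
∠G = 173.68° − 167.73° = 5.95°

ω = 252: 25.1 dB, 14.7°; ω = 732: 25.9 dB, 6.0°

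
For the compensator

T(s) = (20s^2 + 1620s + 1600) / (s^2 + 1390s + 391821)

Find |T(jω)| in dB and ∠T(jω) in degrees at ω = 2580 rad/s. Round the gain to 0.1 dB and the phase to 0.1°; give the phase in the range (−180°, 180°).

Substitute s = j2580:
Numerator: 20(j2580)^2 + 1620(j2580) + 1600 = -133126400 + j4179600
Denominator: (j2580)^2 + 1390(j2580) + 391821 = -6264579 + j3586200
|N| = √(133126400² + 4179600²) ≈ 1.3319e+08, ∠N ≈ 178.20°
|D| = √(6264579² + 3586200²) ≈ 7.2184e+06, ∠D ≈ 150.21°
|T| = 1.3319e+08 / 7.2184e+06 ≈ 18.451
Gain = 20 log₁₀(18.451) ≈ 25.32 dB
∠T = 178.20° − 150.21° = 27.99°

25.3 dB, 28.0°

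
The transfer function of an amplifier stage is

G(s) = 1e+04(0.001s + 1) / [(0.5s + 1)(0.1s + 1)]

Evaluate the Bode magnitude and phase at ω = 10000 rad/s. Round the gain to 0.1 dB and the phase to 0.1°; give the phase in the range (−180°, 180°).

At ω = 10000 rad/s:
zero (1 + j10000·0.001) = 1 + j10 → |·| ≈ 10.05, ∠ ≈ 84.29°
pole (1 + j10000·0.5) = 1 + j5000 → |·| ≈ 5000, ∠ ≈ 89.99°
pole (1 + j10000·0.1) = 1 + j1000 → |·| ≈ 1000, ∠ ≈ 89.94°
|G| = 1e+04 · 10.05 / (5000 · 1000) ≈ 0.0201
Gain = 20 log₁₀(0.0201) ≈ -33.94 dB
∠G = (84.29°) − (89.99° + 89.94°) = -95.64°

-33.9 dB, -95.6°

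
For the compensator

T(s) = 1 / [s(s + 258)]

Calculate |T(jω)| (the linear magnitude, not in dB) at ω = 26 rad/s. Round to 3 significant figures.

0.000148

At s = jω = j26:
pole (s+258): 258 + j26 → |·| = √(258²+26²) = √67240 ≈ 259.31, ∠ = arctan(26/258) ≈ 5.75°
pole at origin: |s| = 26, ∠ = 90.00° (in denominator)
|T| = 1 / 6742.1 ≈ 0.00014832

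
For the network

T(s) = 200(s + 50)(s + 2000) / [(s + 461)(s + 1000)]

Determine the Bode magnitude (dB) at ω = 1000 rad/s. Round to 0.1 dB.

At s = jω = j1000:
zero (s+50): 50 + j1000 → |·| = √(50²+1000²) = √1002500 ≈ 1001.2, ∠ = arctan(1000/50) ≈ 87.14°
zero (s+2000): 2000 + j1000 → |·| = √(2000²+1000²) = √5000000 ≈ 2236.1, ∠ = arctan(1000/2000) ≈ 26.57°
pole (s+461): 461 + j1000 → |·| = √(461²+1000²) = √1212521 ≈ 1101.1, ∠ = arctan(1000/461) ≈ 65.25°
pole (s+1000): 1000 + j1000 → |·| = √(1000²+1000²) = √2000000 ≈ 1414.2, ∠ = arctan(1000/1000) ≈ 45.00°
|T| = 200 · 2.2388e+06 / 1.5572e+06 ≈ 287.54
Gain = 20 log₁₀(287.54) ≈ 49.17 dB

49.2 dB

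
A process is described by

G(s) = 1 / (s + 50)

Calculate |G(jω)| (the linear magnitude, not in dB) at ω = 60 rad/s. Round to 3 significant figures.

0.0128

Substitute s = j60:
Numerator: 1 = 1 + j0
Denominator: (j60) + 50 = 50 + j60
|N| = √(1² + 0²) ≈ 1, ∠N ≈ 0.00°
|D| = √(50² + 60²) ≈ 78.102, ∠D ≈ 50.19°
|G| = 1 / 78.102 ≈ 0.012804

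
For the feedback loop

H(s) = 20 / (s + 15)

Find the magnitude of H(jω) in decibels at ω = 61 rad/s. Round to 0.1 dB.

Substitute s = j61:
Numerator: 20 = 20 + j0
Denominator: (j61) + 15 = 15 + j61
|N| = √(20² + 0²) ≈ 20, ∠N ≈ 0.00°
|D| = √(15² + 61²) ≈ 62.817, ∠D ≈ 76.18°
|H| = 20 / 62.817 ≈ 0.31839
Gain = 20 log₁₀(0.31839) ≈ -9.94 dB

-9.9 dB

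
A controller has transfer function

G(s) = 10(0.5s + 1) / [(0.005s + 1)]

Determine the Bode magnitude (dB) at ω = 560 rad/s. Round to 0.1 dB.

At ω = 560 rad/s:
zero (1 + j560·0.5) = 1 + j280 → |·| ≈ 280, ∠ ≈ 89.80°
pole (1 + j560·0.005) = 1 + j2.8 → |·| ≈ 2.9732, ∠ ≈ 70.35°
|G| = 10 · 280 / (2.9732) ≈ 941.75
Gain = 20 log₁₀(941.75) ≈ 59.48 dB

59.5 dB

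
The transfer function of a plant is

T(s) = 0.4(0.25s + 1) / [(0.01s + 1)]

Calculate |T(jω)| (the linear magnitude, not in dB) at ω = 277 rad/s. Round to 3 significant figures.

9.41

At ω = 277 rad/s:
zero (1 + j277·0.25) = 1 + j69.25 → |·| ≈ 69.257, ∠ ≈ 89.17°
pole (1 + j277·0.01) = 1 + j2.77 → |·| ≈ 2.945, ∠ ≈ 70.15°
|T| = 0.4 · 69.257 / (2.945) ≈ 9.4067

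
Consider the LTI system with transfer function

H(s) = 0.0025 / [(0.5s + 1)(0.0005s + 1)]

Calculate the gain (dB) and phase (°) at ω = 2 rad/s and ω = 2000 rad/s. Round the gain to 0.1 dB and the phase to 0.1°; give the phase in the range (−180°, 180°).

At ω = 2 rad/s:
pole (1 + j2·0.5) = 1 + j1 → |·| ≈ 1.4142, ∠ ≈ 45.00°
pole (1 + j2·0.0005) = 1 + j0.001 → |·| ≈ 1, ∠ ≈ 0.06°
|H| = 0.0025 · 1 / (1.4142 · 1) ≈ 0.0017678
Gain = 20 log₁₀(0.0017678) ≈ -55.05 dB
∠H = (0°) − (45.00° + 0.06°) = -45.06°

At ω = 2000 rad/s:
pole (1 + j2000·0.5) = 1 + j1000 → |·| ≈ 1000, ∠ ≈ 89.94°
pole (1 + j2000·0.0005) = 1 + j1 → |·| ≈ 1.4142, ∠ ≈ 45.00°
|H| = 0.0025 · 1 / (1000 · 1.4142) ≈ 1.7678e-06
Gain = 20 log₁₀(1.7678e-06) ≈ -115.05 dB
∠H = (0°) − (89.94° + 45.00°) = -134.94°

ω = 2: -55.1 dB, -45.1°; ω = 2000: -115.1 dB, -134.9°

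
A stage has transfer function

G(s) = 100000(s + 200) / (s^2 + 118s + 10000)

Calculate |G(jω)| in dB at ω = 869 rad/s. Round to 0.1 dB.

At s = jω = j869:
zero (s+200): 200 + j869 → |·| = √(200²+869²) = √795161 ≈ 891.72, ∠ = arctan(869/200) ≈ 77.04°
quadratic: (j869)² + 118·j869 + 10000 = -745161 + j102542 → |·| ≈ 7.5218e+05, ∠ ≈ 172.16°
|G| = 100000 · 891.72 / 7.5218e+05 ≈ 118.55
Gain = 20 log₁₀(118.55) ≈ 41.48 dB

41.5 dB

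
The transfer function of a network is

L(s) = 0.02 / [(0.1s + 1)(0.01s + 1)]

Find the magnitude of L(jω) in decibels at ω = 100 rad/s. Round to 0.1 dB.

-57.0 dB

At ω = 100 rad/s:
pole (1 + j100·0.1) = 1 + j10 → |·| ≈ 10.05, ∠ ≈ 84.29°
pole (1 + j100·0.01) = 1 + j1 → |·| ≈ 1.4142, ∠ ≈ 45.00°
|L| = 0.02 · 1 / (10.05 · 1.4142) ≈ 0.0014072
Gain = 20 log₁₀(0.0014072) ≈ -57.03 dB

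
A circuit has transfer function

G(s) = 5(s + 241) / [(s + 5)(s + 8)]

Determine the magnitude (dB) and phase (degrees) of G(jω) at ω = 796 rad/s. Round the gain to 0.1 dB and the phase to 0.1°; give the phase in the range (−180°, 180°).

-43.7 dB, -105.9°

At s = jω = j796:
zero (s+241): 241 + j796 → |·| = √(241²+796²) = √691697 ≈ 831.68, ∠ = arctan(796/241) ≈ 73.16°
pole (s+5): 5 + j796 → |·| = √(5²+796²) = √633641 ≈ 796.02, ∠ = arctan(796/5) ≈ 89.64°
pole (s+8): 8 + j796 → |·| = √(8²+796²) = √633680 ≈ 796.04, ∠ = arctan(796/8) ≈ 89.42°
|G| = 5 · 831.68 / 6.3366e+05 ≈ 0.0065625
Gain = 20 log₁₀(0.0065625) ≈ -43.66 dB
∠G = 73.16° − 179.06° = -105.90°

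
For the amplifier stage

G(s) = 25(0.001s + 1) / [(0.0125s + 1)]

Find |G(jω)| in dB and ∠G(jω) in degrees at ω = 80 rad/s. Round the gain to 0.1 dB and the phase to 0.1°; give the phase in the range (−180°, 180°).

At ω = 80 rad/s:
zero (1 + j80·0.001) = 1 + j0.08 → |·| ≈ 1.0032, ∠ ≈ 4.57°
pole (1 + j80·0.0125) = 1 + j1 → |·| ≈ 1.4142, ∠ ≈ 45.00°
|G| = 25 · 1.0032 / (1.4142) ≈ 17.734
Gain = 20 log₁₀(17.734) ≈ 24.98 dB
∠G = (4.57°) − (45.00°) = -40.43°

25.0 dB, -40.4°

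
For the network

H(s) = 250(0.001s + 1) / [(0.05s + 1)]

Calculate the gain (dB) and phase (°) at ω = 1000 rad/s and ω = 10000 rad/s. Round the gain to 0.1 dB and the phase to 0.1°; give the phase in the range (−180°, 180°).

ω = 1000: 17.0 dB, -43.9°; ω = 10000: 14.0 dB, -5.6°

At ω = 1000 rad/s:
zero (1 + j1000·0.001) = 1 + j1 → |·| ≈ 1.4142, ∠ ≈ 45.00°
pole (1 + j1000·0.05) = 1 + j50 → |·| ≈ 50.01, ∠ ≈ 88.85°
|H| = 250 · 1.4142 / (50.01) ≈ 7.0696
Gain = 20 log₁₀(7.0696) ≈ 16.99 dB
∠H = (45.00°) − (88.85°) = -43.85°

At ω = 10000 rad/s:
zero (1 + j10000·0.001) = 1 + j10 → |·| ≈ 10.05, ∠ ≈ 84.29°
pole (1 + j10000·0.05) = 1 + j500 → |·| ≈ 500, ∠ ≈ 89.89°
|H| = 250 · 10.05 / (500) ≈ 5.025
Gain = 20 log₁₀(5.025) ≈ 14.02 dB
∠H = (84.29°) − (89.89°) = -5.60°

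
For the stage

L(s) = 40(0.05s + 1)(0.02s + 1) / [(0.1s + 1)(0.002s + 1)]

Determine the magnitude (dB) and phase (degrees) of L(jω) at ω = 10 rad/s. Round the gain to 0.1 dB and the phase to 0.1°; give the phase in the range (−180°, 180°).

At ω = 10 rad/s:
zero (1 + j10·0.05) = 1 + j0.5 → |·| ≈ 1.118, ∠ ≈ 26.57°
zero (1 + j10·0.02) = 1 + j0.2 → |·| ≈ 1.0198, ∠ ≈ 11.31°
pole (1 + j10·0.1) = 1 + j1 → |·| ≈ 1.4142, ∠ ≈ 45.00°
pole (1 + j10·0.002) = 1 + j0.02 → |·| ≈ 1.0002, ∠ ≈ 1.15°
|L| = 40 · 1.118 · 1.0198 / (1.4142 · 1.0002) ≈ 32.242
Gain = 20 log₁₀(32.242) ≈ 30.17 dB
∠L = (26.57° + 11.31°) − (45.00° + 1.15°) = -8.27°

30.2 dB, -8.3°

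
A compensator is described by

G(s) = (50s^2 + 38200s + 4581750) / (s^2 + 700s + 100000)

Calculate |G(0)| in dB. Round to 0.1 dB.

33.2 dB

G(0) = 4581750 / 100000 ≈ 45.818
20 log₁₀(45.818) ≈ 33.22 dB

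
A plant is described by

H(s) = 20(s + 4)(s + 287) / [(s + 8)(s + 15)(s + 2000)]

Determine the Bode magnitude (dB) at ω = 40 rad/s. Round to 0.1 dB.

-23.5 dB

At s = jω = j40:
zero (s+4): 4 + j40 → |·| = √(4²+40²) = √1616 ≈ 40.2, ∠ = arctan(40/4) ≈ 84.29°
zero (s+287): 287 + j40 → |·| = √(287²+40²) = √83969 ≈ 289.77, ∠ = arctan(40/287) ≈ 7.93°
pole (s+8): 8 + j40 → |·| = √(8²+40²) = √1664 ≈ 40.792, ∠ = arctan(40/8) ≈ 78.69°
pole (s+15): 15 + j40 → |·| = √(15²+40²) = √1825 ≈ 42.72, ∠ = arctan(40/15) ≈ 69.44°
pole (s+2000): 2000 + j40 → |·| = √(2000²+40²) = √4001600 ≈ 2000.4, ∠ = arctan(40/2000) ≈ 1.15°
|H| = 20 · 11649 / 3.486e+06 ≈ 0.066833
Gain = 20 log₁₀(0.066833) ≈ -23.50 dB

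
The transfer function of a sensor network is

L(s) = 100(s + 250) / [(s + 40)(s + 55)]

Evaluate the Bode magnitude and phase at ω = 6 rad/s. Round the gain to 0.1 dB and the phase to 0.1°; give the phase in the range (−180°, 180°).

At s = jω = j6:
zero (s+250): 250 + j6 → |·| = √(250²+6²) = √62536 ≈ 250.07, ∠ = arctan(6/250) ≈ 1.37°
pole (s+40): 40 + j6 → |·| = √(40²+6²) = √1636 ≈ 40.447, ∠ = arctan(6/40) ≈ 8.53°
pole (s+55): 55 + j6 → |·| = √(55²+6²) = √3061 ≈ 55.326, ∠ = arctan(6/55) ≈ 6.23°
|L| = 100 · 250.07 / 2237.8 ≈ 11.175
Gain = 20 log₁₀(11.175) ≈ 20.96 dB
∠L = 1.37° − 14.76° = -13.39°

21.0 dB, -13.4°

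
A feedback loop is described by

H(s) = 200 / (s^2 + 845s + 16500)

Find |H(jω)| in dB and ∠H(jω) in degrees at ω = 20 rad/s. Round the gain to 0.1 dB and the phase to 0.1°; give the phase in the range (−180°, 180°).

-41.3 dB, -46.4°

Substitute s = j20:
Numerator: 200 = 200 + j0
Denominator: (j20)^2 + 845(j20) + 16500 = 16100 + j16900
|N| = √(200² + 0²) ≈ 200, ∠N ≈ 0.00°
|D| = √(16100² + 16900²) ≈ 23341, ∠D ≈ 46.39°
|H| = 200 / 23341 ≈ 0.0085686
Gain = 20 log₁₀(0.0085686) ≈ -41.34 dB
∠H = 0.00° − 46.39° = -46.39°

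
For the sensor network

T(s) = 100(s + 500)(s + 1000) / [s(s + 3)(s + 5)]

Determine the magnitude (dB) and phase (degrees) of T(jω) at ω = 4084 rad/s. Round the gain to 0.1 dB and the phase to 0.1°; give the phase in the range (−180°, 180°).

-31.9 dB, -110.6°

At s = jω = j4084:
zero (s+500): 500 + j4084 → |·| = √(500²+4084²) = √16929056 ≈ 4114.5, ∠ = arctan(4084/500) ≈ 83.02°
zero (s+1000): 1000 + j4084 → |·| = √(1000²+4084²) = √17679056 ≈ 4204.6, ∠ = arctan(4084/1000) ≈ 76.24°
pole (s+3): 3 + j4084 → |·| = √(3²+4084²) = √16679065 ≈ 4084, ∠ = arctan(4084/3) ≈ 89.96°
pole (s+5): 5 + j4084 → |·| = √(5²+4084²) = √16679081 ≈ 4084, ∠ = arctan(4084/5) ≈ 89.93°
pole at origin: |s| = 4084, ∠ = 90.00° (in denominator)
|T| = 100 · 1.73e+07 / 6.8117e+10 ≈ 0.025397
Gain = 20 log₁₀(0.025397) ≈ -31.90 dB
∠T = 159.26° − 269.89° = -110.63°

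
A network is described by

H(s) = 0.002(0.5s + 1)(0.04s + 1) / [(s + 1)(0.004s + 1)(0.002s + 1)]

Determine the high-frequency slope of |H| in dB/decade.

-20 dB/decade

Each pole contributes −20 dB/decade at high frequency; each zero contributes +20 dB/decade.
Net: 2 zero(s) − 3 pole(s) → -20 dB/decade.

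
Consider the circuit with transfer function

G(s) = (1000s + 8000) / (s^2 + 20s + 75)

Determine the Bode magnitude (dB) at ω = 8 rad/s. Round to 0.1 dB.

37.0 dB

Substitute s = j8:
Numerator: 1000(j8) + 8000 = 8000 + j8000
Denominator: (j8)^2 + 20(j8) + 75 = 11 + j160
|N| = √(8000² + 8000²) ≈ 11314, ∠N ≈ 45.00°
|D| = √(11² + 160²) ≈ 160.38, ∠D ≈ 86.07°
|G| = 11314 / 160.38 ≈ 70.545
Gain = 20 log₁₀(70.545) ≈ 36.97 dB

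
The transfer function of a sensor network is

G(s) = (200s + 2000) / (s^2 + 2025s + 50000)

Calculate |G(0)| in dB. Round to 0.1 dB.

-28.0 dB

G(0) = 2000 / 50000 = 0.04
20 log₁₀(0.04) ≈ -27.96 dB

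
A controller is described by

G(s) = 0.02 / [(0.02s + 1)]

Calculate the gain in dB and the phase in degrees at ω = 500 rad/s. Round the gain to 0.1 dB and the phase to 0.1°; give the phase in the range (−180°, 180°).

-54.0 dB, -84.3°

At ω = 500 rad/s:
pole (1 + j500·0.02) = 1 + j10 → |·| ≈ 10.05, ∠ ≈ 84.29°
|G| = 0.02 · 1 / (10.05) ≈ 0.00199
Gain = 20 log₁₀(0.00199) ≈ -54.02 dB
∠G = (0°) − (84.29°) = -84.29°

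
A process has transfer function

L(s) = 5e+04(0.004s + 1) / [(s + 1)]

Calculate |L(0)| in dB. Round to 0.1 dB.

L(0) = 5e+04 · 1 / 1 = 50000
20 log₁₀(50000) ≈ 93.98 dB

94.0 dB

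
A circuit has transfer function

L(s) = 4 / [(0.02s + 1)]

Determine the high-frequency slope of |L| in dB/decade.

-20 dB/decade

Each pole contributes −20 dB/decade at high frequency; each zero contributes +20 dB/decade.
Net: 0 zero(s) − 1 pole(s) → -20 dB/decade.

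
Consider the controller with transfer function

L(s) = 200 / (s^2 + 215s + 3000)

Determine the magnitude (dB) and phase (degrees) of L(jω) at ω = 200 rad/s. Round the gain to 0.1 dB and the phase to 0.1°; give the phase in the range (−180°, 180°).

-49.1 dB, -130.7°

Substitute s = j200:
Numerator: 200 = 200 + j0
Denominator: (j200)^2 + 215(j200) + 3000 = -37000 + j43000
|N| = √(200² + 0²) ≈ 200, ∠N ≈ 0.00°
|D| = √(37000² + 43000²) ≈ 56727, ∠D ≈ 130.71°
|L| = 200 / 56727 ≈ 0.0035257
Gain = 20 log₁₀(0.0035257) ≈ -49.06 dB
∠L = 0.00° − 130.71° = -130.71°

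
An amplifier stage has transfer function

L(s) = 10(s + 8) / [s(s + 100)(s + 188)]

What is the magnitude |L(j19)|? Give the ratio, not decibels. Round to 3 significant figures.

0.000564

At s = jω = j19:
zero (s+8): 8 + j19 → |·| = √(8²+19²) = √425 ≈ 20.616, ∠ = arctan(19/8) ≈ 67.17°
pole (s+100): 100 + j19 → |·| = √(100²+19²) = √10361 ≈ 101.79, ∠ = arctan(19/100) ≈ 10.76°
pole (s+188): 188 + j19 → |·| = √(188²+19²) = √35705 ≈ 188.96, ∠ = arctan(19/188) ≈ 5.77°
pole at origin: |s| = 19, ∠ = 90.00° (in denominator)
|L| = 10 · 20.616 / 3.6545e+05 ≈ 0.00056413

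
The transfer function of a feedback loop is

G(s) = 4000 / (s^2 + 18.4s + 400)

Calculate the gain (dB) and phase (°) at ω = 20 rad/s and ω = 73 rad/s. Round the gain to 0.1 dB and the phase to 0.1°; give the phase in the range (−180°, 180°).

ω = 20: 20.7 dB, -90.0°; ω = 73: -2.1 dB, -164.8°

At s = jω = j20:
quadratic: (j20)² + 18.4·j20 + 400 = 0 + j368 → |·| ≈ 368, ∠ ≈ 90.00°
|G| = 4000 / 368 ≈ 10.87
Gain = 20 log₁₀(10.87) ≈ 20.72 dB
∠G = 0.00° − 90.00° = -90.00°

At s = jω = j73:
quadratic: (j73)² + 18.4·j73 + 400 = -4929 + j1343.2 → |·| ≈ 5108.7, ∠ ≈ 164.76°
|G| = 4000 / 5108.7 ≈ 0.78298
Gain = 20 log₁₀(0.78298) ≈ -2.12 dB
∠G = 0.00° − 164.76° = -164.76°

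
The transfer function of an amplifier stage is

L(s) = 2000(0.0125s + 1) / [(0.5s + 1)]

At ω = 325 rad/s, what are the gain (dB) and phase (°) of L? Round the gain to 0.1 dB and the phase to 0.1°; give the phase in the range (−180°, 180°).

34.2 dB, -13.5°

At ω = 325 rad/s:
zero (1 + j325·0.0125) = 1 + j4.0625 → |·| ≈ 4.1838, ∠ ≈ 76.17°
pole (1 + j325·0.5) = 1 + j162.5 → |·| ≈ 162.5, ∠ ≈ 89.65°
|L| = 2000 · 4.1838 / (162.5) ≈ 51.493
Gain = 20 log₁₀(51.493) ≈ 34.23 dB
∠L = (76.17°) − (89.65°) = -13.48°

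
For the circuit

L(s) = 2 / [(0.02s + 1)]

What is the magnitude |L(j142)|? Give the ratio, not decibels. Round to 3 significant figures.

0.664

At ω = 142 rad/s:
pole (1 + j142·0.02) = 1 + j2.84 → |·| ≈ 3.0109, ∠ ≈ 70.60°
|L| = 2 · 1 / (3.0109) ≈ 0.66425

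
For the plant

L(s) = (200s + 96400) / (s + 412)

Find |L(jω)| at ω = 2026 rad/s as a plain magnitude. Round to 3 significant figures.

Substitute s = j2026:
Numerator: 200(j2026) + 96400 = 96400 + j405200
Denominator: (j2026) + 412 = 412 + j2026
|N| = √(96400² + 405200²) ≈ 4.1651e+05, ∠N ≈ 76.62°
|D| = √(412² + 2026²) ≈ 2067.5, ∠D ≈ 78.51°
|L| = 4.1651e+05 / 2067.5 ≈ 201.46

201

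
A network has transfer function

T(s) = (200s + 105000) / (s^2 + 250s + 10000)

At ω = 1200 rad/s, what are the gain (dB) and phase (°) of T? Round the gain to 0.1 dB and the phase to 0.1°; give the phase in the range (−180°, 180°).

-14.9 dB, -101.8°

Substitute s = j1200:
Numerator: 200(j1200) + 105000 = 105000 + j240000
Denominator: (j1200)^2 + 250(j1200) + 10000 = -1430000 + j300000
|N| = √(105000² + 240000²) ≈ 2.6196e+05, ∠N ≈ 66.37°
|D| = √(1430000² + 300000²) ≈ 1.4611e+06, ∠D ≈ 168.15°
|T| = 2.6196e+05 / 1.4611e+06 ≈ 0.17929
Gain = 20 log₁₀(0.17929) ≈ -14.93 dB
∠T = 66.37° − 168.15° = -101.78°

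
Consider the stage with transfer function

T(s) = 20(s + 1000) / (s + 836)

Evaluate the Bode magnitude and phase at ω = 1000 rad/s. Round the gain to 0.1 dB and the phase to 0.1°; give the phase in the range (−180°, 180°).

At s = jω = j1000:
zero (s+1000): 1000 + j1000 → |·| = √(1000²+1000²) = √2000000 ≈ 1414.2, ∠ = arctan(1000/1000) ≈ 45.00°
pole (s+836): 836 + j1000 → |·| = √(836²+1000²) = √1698896 ≈ 1303.4, ∠ = arctan(1000/836) ≈ 50.10°
|T| = 20 · 1414.2 / 1303.4 ≈ 21.7
Gain = 20 log₁₀(21.7) ≈ 26.73 dB
∠T = 45.00° − 50.10° = -5.10°

26.7 dB, -5.1°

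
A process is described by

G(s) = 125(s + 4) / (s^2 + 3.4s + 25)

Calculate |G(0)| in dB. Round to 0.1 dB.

G(0) = 125·4 / 25 = 20
20 log₁₀(20) ≈ 26.02 dB

26.0 dB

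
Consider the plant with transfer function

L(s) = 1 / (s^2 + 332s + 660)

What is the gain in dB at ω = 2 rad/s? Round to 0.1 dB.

Substitute s = j2:
Numerator: 1 = 1 + j0
Denominator: (j2)^2 + 332(j2) + 660 = 656 + j664
|N| = √(1² + 0²) ≈ 1, ∠N ≈ 0.00°
|D| = √(656² + 664²) ≈ 933.4, ∠D ≈ 45.35°
|L| = 1 / 933.4 ≈ 0.0010714
Gain = 20 log₁₀(0.0010714) ≈ -59.40 dB

-59.4 dB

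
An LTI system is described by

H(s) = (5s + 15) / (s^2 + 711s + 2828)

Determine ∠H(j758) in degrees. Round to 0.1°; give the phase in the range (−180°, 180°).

-46.9°

Substitute s = j758:
Numerator: 5(j758) + 15 = 15 + j3790
Denominator: (j758)^2 + 711(j758) + 2828 = -571736 + j538938
|N| = √(15² + 3790²) ≈ 3790, ∠N ≈ 89.77°
|D| = √(571736² + 538938²) ≈ 7.8571e+05, ∠D ≈ 136.69°
∠H = 89.77° − 136.69° = -46.92°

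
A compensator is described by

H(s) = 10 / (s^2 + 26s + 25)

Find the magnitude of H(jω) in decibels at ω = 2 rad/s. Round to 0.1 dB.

-15.0 dB

Substitute s = j2:
Numerator: 10 = 10 + j0
Denominator: (j2)^2 + 26(j2) + 25 = 21 + j52
|N| = √(10² + 0²) ≈ 10, ∠N ≈ 0.00°
|D| = √(21² + 52²) ≈ 56.08, ∠D ≈ 68.01°
|H| = 10 / 56.08 ≈ 0.17832
Gain = 20 log₁₀(0.17832) ≈ -14.98 dB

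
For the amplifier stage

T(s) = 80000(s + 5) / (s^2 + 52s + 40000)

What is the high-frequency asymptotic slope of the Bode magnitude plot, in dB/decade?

Each pole contributes −20 dB/decade at high frequency; each zero contributes +20 dB/decade.
Net: 1 zero(s) − 2 pole(s) → -20 dB/decade.

-20 dB/decade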